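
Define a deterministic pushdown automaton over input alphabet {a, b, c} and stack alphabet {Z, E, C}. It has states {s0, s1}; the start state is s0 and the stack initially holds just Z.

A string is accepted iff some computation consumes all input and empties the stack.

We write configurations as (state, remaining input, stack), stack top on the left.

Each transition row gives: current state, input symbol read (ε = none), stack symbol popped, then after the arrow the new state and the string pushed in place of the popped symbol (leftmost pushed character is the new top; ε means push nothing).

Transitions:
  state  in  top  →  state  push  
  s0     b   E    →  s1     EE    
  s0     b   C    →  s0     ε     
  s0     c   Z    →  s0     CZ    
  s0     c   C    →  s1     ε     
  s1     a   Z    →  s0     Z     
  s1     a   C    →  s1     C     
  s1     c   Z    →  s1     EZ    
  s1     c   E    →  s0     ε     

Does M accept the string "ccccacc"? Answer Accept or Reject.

(s0, ccccacc, Z)
  read c, top Z: go to s0, push CZ → (s0, cccacc, CZ)
  read c, top C: go to s1, push ε → (s1, ccacc, Z)
  read c, top Z: go to s1, push EZ → (s1, cacc, EZ)
  read c, top E: go to s0, push ε → (s0, acc, Z)
No transition applies at (s0, acc, Z); input not fully consumed.

Reject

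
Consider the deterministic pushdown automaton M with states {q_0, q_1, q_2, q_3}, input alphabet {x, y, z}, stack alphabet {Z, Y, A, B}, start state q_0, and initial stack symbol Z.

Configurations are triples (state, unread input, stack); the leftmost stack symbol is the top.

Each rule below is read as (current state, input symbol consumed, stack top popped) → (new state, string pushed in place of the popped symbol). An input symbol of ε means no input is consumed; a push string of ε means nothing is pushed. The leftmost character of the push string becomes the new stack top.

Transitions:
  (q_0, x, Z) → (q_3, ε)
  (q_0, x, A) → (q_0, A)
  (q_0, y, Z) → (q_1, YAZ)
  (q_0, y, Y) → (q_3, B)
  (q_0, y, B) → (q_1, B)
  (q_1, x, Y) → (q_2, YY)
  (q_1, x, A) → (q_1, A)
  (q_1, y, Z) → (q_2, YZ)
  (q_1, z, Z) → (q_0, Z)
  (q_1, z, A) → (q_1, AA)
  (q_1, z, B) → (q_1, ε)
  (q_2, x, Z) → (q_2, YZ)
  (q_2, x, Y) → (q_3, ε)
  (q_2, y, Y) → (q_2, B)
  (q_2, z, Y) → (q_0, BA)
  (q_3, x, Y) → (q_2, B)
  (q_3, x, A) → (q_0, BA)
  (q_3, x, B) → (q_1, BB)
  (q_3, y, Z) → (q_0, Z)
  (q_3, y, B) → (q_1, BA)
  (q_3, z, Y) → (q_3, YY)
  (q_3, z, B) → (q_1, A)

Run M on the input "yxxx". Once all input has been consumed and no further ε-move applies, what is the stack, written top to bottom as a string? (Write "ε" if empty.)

BAZ

(q_0, yxxx, Z)
  read y, top Z: go to q_1, push YAZ → (q_1, xxx, YAZ)
  read x, top Y: go to q_2, push YY → (q_2, xx, YYAZ)
  read x, top Y: go to q_3, push ε → (q_3, x, YAZ)
  read x, top Y: go to q_2, push B → (q_2, ε, BAZ)
All input consumed in state q_2 with stack BAZ.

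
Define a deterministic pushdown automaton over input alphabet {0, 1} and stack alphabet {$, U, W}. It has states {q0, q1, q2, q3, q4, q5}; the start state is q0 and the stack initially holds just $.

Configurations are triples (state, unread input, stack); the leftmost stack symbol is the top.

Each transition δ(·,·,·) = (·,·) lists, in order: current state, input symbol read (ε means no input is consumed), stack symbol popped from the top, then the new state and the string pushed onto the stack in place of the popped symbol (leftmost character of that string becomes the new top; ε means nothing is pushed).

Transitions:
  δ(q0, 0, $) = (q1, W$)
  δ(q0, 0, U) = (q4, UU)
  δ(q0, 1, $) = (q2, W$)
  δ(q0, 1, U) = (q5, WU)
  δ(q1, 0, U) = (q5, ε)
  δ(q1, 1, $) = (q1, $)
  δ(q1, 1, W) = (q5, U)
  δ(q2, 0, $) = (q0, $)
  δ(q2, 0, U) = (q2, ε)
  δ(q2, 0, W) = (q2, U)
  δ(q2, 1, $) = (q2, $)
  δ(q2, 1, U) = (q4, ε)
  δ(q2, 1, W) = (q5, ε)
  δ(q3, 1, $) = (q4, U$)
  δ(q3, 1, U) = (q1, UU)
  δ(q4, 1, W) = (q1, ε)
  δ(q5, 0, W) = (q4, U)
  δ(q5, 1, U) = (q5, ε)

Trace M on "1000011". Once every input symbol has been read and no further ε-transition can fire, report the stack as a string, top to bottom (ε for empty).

(q0, 1000011, $)
  read 1, top $: go to q2, push W$ → (q2, 000011, W$)
  read 0, top W: go to q2, push U → (q2, 00011, U$)
  read 0, top U: go to q2, push ε → (q2, 0011, $)
  read 0, top $: go to q0, push $ → (q0, 011, $)
  read 0, top $: go to q1, push W$ → (q1, 11, W$)
  read 1, top W: go to q5, push U → (q5, 1, U$)
  read 1, top U: go to q5, push ε → (q5, ε, $)
All input consumed in state q5 with stack $.

$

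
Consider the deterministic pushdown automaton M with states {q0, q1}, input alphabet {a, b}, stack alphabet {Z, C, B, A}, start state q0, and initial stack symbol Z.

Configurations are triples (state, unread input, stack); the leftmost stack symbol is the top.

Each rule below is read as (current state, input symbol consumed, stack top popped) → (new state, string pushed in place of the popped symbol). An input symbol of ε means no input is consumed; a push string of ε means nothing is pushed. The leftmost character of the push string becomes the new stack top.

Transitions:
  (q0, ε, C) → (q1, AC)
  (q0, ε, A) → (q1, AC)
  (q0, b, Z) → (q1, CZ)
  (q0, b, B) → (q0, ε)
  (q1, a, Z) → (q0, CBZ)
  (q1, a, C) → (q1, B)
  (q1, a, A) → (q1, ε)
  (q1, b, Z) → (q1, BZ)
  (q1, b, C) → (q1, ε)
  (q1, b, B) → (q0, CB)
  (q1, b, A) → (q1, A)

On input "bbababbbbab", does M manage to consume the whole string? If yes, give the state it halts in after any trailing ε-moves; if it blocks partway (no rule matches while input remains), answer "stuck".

(q0, bbababbbbab, Z)
  read b, top Z: go to q1, push CZ → (q1, bababbbbab, CZ)
  read b, top C: go to q1, push ε → (q1, ababbbbab, Z)
  read a, top Z: go to q0, push CBZ → (q0, babbbbab, CBZ)
  ε-move, top C: go to q1, push AC → (q1, babbbbab, ACBZ)
  read b, top A: go to q1, push A → (q1, abbbbab, ACBZ)
  read a, top A: go to q1, push ε → (q1, bbbbab, CBZ)
  read b, top C: go to q1, push ε → (q1, bbbab, BZ)
  read b, top B: go to q0, push CB → (q0, bbab, CBZ)
  ε-move, top C: go to q1, push AC → (q1, bbab, ACBZ)
  read b, top A: go to q1, push A → (q1, bab, ACBZ)
  read b, top A: go to q1, push A → (q1, ab, ACBZ)
  read a, top A: go to q1, push ε → (q1, b, CBZ)
  read b, top C: go to q1, push ε → (q1, ε, BZ)
All input consumed; M is in state q1.

q1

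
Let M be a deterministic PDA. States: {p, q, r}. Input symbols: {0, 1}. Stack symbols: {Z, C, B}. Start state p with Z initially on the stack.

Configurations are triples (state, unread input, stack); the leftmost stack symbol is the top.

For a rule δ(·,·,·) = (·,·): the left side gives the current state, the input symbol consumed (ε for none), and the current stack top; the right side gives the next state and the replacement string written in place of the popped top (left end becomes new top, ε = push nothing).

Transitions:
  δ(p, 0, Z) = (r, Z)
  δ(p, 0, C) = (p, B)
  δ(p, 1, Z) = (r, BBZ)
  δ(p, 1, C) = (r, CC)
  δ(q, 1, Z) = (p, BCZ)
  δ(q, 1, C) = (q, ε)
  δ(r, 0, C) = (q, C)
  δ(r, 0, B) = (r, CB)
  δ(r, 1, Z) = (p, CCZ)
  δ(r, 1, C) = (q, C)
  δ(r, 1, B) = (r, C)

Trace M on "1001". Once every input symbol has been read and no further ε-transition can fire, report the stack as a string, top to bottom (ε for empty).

BBZ

(p, 1001, Z)
  read 1, top Z: go to r, push BBZ → (r, 001, BBZ)
  read 0, top B: go to r, push CB → (r, 01, CBBZ)
  read 0, top C: go to q, push C → (q, 1, CBBZ)
  read 1, top C: go to q, push ε → (q, ε, BBZ)
All input consumed in state q with stack BBZ.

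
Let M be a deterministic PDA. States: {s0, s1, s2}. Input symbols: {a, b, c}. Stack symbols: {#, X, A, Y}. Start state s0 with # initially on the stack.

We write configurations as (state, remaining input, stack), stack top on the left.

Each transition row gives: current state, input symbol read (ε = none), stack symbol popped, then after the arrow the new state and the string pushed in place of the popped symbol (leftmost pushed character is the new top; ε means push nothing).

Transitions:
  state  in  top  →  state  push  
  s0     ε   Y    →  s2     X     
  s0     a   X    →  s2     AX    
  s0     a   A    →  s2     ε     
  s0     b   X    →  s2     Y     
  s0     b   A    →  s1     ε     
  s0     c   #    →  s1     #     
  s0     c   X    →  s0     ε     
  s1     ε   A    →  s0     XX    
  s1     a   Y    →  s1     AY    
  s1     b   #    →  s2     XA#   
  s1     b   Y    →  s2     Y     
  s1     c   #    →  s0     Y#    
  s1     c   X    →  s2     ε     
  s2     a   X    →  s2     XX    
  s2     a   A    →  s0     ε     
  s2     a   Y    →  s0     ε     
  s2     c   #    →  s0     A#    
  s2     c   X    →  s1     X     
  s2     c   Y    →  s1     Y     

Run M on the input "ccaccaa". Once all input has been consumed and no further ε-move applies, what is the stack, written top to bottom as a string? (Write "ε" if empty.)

(s0, ccaccaa, #) ⊢ (s1, caccaa, #) ⊢ (s0, accaa, Y#) ⊢ (s2, accaa, X#) ⊢ (s2, ccaa, XX#) ⊢ (s1, caa, XX#) ⊢ (s2, aa, X#) ⊢ (s2, a, XX#) ⊢ (s2, ε, XXX#)
All input consumed in state s2 with stack XXX#.

XXX#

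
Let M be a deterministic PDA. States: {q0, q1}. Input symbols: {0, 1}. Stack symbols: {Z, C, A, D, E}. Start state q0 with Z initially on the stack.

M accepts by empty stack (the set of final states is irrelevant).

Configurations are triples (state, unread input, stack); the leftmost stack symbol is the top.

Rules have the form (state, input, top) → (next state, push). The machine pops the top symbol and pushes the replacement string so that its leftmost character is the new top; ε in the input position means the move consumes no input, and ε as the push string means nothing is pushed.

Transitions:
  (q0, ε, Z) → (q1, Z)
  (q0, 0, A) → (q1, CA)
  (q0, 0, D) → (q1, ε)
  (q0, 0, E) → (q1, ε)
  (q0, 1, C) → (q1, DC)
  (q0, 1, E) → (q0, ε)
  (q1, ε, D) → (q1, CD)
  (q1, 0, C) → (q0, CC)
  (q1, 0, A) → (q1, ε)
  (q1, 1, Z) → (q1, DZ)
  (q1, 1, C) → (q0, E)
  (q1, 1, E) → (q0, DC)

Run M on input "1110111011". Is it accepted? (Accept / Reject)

(q0, 1110111011, Z)
  ε-move, top Z: go to q1, push Z → (q1, 1110111011, Z)
  read 1, top Z: go to q1, push DZ → (q1, 110111011, DZ)
  ε-move, top D: go to q1, push CD → (q1, 110111011, CDZ)
  read 1, top C: go to q0, push E → (q0, 10111011, EDZ)
  read 1, top E: go to q0, push ε → (q0, 0111011, DZ)
  read 0, top D: go to q1, push ε → (q1, 111011, Z)
  read 1, top Z: go to q1, push DZ → (q1, 11011, DZ)
  ε-move, top D: go to q1, push CD → (q1, 11011, CDZ)
  read 1, top C: go to q0, push E → (q0, 1011, EDZ)
  read 1, top E: go to q0, push ε → (q0, 011, DZ)
  read 0, top D: go to q1, push ε → (q1, 11, Z)
  read 1, top Z: go to q1, push DZ → (q1, 1, DZ)
  ε-move, top D: go to q1, push CD → (q1, 1, CDZ)
  read 1, top C: go to q0, push E → (q0, ε, EDZ)
All input consumed; stack is EDZ, not empty, and no further ε-move applies.

Reject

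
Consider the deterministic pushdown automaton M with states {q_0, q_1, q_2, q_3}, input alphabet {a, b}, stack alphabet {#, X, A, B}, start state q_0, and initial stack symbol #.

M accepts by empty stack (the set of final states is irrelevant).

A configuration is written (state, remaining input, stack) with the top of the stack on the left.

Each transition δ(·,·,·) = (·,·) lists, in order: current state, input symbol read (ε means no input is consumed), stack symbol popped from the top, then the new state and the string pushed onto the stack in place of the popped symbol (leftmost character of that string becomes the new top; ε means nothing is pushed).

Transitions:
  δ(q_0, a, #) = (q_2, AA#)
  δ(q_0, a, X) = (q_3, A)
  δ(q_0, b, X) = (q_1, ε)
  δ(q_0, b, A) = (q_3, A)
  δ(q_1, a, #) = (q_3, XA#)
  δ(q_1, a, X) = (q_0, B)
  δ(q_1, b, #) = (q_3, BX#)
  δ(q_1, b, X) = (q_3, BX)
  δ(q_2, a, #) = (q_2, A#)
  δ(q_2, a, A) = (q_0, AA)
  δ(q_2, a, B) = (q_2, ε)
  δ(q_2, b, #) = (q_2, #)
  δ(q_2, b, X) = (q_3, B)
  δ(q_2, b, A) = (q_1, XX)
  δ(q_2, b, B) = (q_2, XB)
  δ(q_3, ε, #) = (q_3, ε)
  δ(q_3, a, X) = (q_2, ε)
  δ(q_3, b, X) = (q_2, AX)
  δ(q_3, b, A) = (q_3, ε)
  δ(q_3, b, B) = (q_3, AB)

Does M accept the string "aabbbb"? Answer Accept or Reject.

(q_0, aabbbb, #)
  read a, top #: go to q_2, push AA# → (q_2, abbbb, AA#)
  read a, top A: go to q_0, push AA → (q_0, bbbb, AAA#)
  read b, top A: go to q_3, push A → (q_3, bbb, AAA#)
  read b, top A: go to q_3, push ε → (q_3, bb, AA#)
  read b, top A: go to q_3, push ε → (q_3, b, A#)
  read b, top A: go to q_3, push ε → (q_3, ε, #)
  ε-move, top #: go to q_3, push ε → (q_3, ε, ε)
All input consumed and the stack is empty.

Accept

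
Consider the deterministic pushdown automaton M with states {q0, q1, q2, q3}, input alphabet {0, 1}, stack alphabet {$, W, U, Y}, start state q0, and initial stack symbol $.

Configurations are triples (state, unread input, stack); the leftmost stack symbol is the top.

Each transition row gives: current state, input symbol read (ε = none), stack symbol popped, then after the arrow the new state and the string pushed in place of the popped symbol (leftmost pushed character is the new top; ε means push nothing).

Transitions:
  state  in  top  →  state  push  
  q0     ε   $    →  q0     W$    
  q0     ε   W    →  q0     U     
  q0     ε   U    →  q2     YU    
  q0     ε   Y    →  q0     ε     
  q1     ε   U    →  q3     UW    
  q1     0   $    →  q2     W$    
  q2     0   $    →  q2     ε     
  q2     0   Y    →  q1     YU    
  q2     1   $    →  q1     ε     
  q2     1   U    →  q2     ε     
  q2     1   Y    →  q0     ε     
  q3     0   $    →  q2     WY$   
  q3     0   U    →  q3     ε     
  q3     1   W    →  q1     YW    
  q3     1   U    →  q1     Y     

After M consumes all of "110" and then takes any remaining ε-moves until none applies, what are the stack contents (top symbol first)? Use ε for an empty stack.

YUU$

(q0, 110, $)
  ε-move, top $: go to q0, push W$ → (q0, 110, W$)
  ε-move, top W: go to q0, push U → (q0, 110, U$)
  ε-move, top U: go to q2, push YU → (q2, 110, YU$)
  read 1, top Y: go to q0, push ε → (q0, 10, U$)
  ε-move, top U: go to q2, push YU → (q2, 10, YU$)
  read 1, top Y: go to q0, push ε → (q0, 0, U$)
  ε-move, top U: go to q2, push YU → (q2, 0, YU$)
  read 0, top Y: go to q1, push YU → (q1, ε, YUU$)
All input consumed in state q1 with stack YUU$.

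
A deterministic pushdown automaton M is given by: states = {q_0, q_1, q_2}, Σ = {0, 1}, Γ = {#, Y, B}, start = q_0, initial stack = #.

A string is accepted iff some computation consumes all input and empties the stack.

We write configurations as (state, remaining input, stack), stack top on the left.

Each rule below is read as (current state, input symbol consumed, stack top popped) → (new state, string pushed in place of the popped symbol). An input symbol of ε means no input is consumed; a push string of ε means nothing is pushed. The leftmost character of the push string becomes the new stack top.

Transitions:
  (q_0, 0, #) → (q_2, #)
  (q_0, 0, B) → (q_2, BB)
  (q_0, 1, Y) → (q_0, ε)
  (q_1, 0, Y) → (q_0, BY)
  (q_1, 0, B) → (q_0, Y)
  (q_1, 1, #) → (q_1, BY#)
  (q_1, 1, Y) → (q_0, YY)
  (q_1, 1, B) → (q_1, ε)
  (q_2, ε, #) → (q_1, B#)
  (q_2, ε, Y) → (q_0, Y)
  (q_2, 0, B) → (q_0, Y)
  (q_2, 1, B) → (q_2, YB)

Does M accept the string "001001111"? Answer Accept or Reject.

(q_0, 001001111, #)
  read 0, top #: go to q_2, push # → (q_2, 01001111, #)
  ε-move, top #: go to q_1, push B# → (q_1, 01001111, B#)
  read 0, top B: go to q_0, push Y → (q_0, 1001111, Y#)
  read 1, top Y: go to q_0, push ε → (q_0, 001111, #)
  read 0, top #: go to q_2, push # → (q_2, 01111, #)
  ε-move, top #: go to q_1, push B# → (q_1, 01111, B#)
  read 0, top B: go to q_0, push Y → (q_0, 1111, Y#)
  read 1, top Y: go to q_0, push ε → (q_0, 111, #)
No transition applies at (q_0, 111, #); input not fully consumed.

Reject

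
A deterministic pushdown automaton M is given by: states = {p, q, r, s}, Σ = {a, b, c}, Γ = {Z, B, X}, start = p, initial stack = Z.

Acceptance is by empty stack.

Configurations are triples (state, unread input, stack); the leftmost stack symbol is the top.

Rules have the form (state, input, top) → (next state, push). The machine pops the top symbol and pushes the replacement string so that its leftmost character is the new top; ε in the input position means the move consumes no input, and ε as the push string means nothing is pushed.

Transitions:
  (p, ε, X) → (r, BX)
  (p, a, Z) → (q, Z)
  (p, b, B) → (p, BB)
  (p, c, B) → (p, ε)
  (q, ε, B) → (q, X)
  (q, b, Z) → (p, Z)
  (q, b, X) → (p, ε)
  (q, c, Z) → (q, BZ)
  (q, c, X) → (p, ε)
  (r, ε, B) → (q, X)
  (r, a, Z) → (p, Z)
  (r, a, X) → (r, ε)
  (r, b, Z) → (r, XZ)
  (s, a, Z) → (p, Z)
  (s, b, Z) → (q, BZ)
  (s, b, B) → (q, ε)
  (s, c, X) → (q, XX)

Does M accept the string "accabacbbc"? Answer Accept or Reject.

Reject

(p, accabacbbc, Z)
  read a, top Z: go to q, push Z → (q, ccabacbbc, Z)
  read c, top Z: go to q, push BZ → (q, cabacbbc, BZ)
  ε-move, top B: go to q, push X → (q, cabacbbc, XZ)
  read c, top X: go to p, push ε → (p, abacbbc, Z)
  read a, top Z: go to q, push Z → (q, bacbbc, Z)
  read b, top Z: go to p, push Z → (p, acbbc, Z)
  read a, top Z: go to q, push Z → (q, cbbc, Z)
  read c, top Z: go to q, push BZ → (q, bbc, BZ)
  ε-move, top B: go to q, push X → (q, bbc, XZ)
  read b, top X: go to p, push ε → (p, bc, Z)
No transition applies at (p, bc, Z); input not fully consumed.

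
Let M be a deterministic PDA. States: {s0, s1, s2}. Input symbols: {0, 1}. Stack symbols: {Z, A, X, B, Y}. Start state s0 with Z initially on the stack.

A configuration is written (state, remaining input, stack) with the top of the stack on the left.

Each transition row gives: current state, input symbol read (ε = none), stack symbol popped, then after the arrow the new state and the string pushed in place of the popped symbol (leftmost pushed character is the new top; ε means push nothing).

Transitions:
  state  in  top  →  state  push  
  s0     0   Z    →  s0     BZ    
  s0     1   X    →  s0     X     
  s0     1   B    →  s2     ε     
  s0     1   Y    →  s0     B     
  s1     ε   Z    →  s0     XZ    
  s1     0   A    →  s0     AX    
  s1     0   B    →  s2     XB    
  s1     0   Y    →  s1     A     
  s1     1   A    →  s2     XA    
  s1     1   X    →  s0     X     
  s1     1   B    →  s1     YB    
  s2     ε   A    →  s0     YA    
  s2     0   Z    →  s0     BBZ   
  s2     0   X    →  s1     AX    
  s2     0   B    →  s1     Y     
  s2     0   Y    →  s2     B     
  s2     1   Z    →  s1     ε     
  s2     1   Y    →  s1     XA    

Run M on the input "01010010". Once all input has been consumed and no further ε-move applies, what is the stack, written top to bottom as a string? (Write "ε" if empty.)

AXAZ

(s0, 01010010, Z)
  read 0, top Z: go to s0, push BZ → (s0, 1010010, BZ)
  read 1, top B: go to s2, push ε → (s2, 010010, Z)
  read 0, top Z: go to s0, push BBZ → (s0, 10010, BBZ)
  read 1, top B: go to s2, push ε → (s2, 0010, BZ)
  read 0, top B: go to s1, push Y → (s1, 010, YZ)
  read 0, top Y: go to s1, push A → (s1, 10, AZ)
  read 1, top A: go to s2, push XA → (s2, 0, XAZ)
  read 0, top X: go to s1, push AX → (s1, ε, AXAZ)
All input consumed in state s1 with stack AXAZ.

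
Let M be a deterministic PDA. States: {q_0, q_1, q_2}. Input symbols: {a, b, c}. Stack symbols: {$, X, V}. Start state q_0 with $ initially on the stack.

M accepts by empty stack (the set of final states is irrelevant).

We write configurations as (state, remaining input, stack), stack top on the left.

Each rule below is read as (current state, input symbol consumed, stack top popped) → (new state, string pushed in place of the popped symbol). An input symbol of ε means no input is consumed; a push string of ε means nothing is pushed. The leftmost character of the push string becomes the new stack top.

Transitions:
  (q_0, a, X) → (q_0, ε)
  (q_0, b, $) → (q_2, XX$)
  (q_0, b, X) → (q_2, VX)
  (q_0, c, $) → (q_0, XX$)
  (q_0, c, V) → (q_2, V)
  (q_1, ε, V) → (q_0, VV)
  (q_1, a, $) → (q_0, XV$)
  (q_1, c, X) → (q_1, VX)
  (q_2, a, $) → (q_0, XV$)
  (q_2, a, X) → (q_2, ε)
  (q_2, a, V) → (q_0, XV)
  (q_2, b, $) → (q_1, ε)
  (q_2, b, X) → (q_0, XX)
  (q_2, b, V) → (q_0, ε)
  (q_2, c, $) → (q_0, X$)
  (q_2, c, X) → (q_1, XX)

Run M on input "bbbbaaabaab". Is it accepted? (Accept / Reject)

(q_0, bbbbaaabaab, $)
  read b, top $: go to q_2, push XX$ → (q_2, bbbaaabaab, XX$)
  read b, top X: go to q_0, push XX → (q_0, bbaaabaab, XXX$)
  read b, top X: go to q_2, push VX → (q_2, baaabaab, VXXX$)
  read b, top V: go to q_0, push ε → (q_0, aaabaab, XXX$)
  read a, top X: go to q_0, push ε → (q_0, aabaab, XX$)
  read a, top X: go to q_0, push ε → (q_0, abaab, X$)
  read a, top X: go to q_0, push ε → (q_0, baab, $)
  read b, top $: go to q_2, push XX$ → (q_2, aab, XX$)
  read a, top X: go to q_2, push ε → (q_2, ab, X$)
  read a, top X: go to q_2, push ε → (q_2, b, $)
  read b, top $: go to q_1, push ε → (q_1, ε, ε)
All input consumed and the stack is empty.

Accept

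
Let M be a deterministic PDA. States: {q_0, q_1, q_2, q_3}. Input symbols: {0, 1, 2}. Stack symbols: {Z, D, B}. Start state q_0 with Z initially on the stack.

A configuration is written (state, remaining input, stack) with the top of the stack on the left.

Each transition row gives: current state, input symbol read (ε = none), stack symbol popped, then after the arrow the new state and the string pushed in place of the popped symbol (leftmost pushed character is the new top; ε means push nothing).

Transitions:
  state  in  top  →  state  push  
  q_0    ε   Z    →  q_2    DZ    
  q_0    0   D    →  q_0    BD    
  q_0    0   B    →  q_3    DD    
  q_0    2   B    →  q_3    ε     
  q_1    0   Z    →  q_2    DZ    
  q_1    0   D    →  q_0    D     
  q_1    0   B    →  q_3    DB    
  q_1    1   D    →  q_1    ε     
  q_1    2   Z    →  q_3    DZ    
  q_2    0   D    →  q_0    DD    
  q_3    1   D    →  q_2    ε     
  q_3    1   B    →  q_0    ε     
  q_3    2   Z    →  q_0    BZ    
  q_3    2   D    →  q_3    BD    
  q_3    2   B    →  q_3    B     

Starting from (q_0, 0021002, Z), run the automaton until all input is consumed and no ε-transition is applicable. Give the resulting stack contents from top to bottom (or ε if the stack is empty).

(q_0, 0021002, Z)
  ε-move, top Z: go to q_2, push DZ → (q_2, 0021002, DZ)
  read 0, top D: go to q_0, push DD → (q_0, 021002, DDZ)
  read 0, top D: go to q_0, push BD → (q_0, 21002, BDDZ)
  read 2, top B: go to q_3, push ε → (q_3, 1002, DDZ)
  read 1, top D: go to q_2, push ε → (q_2, 002, DZ)
  read 0, top D: go to q_0, push DD → (q_0, 02, DDZ)
  read 0, top D: go to q_0, push BD → (q_0, 2, BDDZ)
  read 2, top B: go to q_3, push ε → (q_3, ε, DDZ)
All input consumed in state q_3 with stack DDZ.

DDZ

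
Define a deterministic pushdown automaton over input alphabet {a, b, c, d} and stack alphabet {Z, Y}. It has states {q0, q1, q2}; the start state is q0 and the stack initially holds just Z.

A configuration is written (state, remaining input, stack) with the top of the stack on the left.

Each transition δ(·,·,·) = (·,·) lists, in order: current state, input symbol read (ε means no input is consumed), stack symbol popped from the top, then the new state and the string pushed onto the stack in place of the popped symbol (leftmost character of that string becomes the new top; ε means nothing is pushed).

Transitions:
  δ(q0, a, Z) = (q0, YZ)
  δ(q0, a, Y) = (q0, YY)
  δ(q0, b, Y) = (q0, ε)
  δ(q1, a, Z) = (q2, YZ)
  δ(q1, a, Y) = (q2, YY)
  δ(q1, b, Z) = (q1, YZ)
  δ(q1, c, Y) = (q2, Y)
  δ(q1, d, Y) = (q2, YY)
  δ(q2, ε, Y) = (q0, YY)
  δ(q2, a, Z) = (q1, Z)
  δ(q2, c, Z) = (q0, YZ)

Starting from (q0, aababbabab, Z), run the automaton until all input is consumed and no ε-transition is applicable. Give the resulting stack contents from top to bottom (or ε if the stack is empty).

(q0, aababbabab, Z)
  read a, top Z: go to q0, push YZ → (q0, ababbabab, YZ)
  read a, top Y: go to q0, push YY → (q0, babbabab, YYZ)
  read b, top Y: go to q0, push ε → (q0, abbabab, YZ)
  read a, top Y: go to q0, push YY → (q0, bbabab, YYZ)
  read b, top Y: go to q0, push ε → (q0, babab, YZ)
  read b, top Y: go to q0, push ε → (q0, abab, Z)
  read a, top Z: go to q0, push YZ → (q0, bab, YZ)
  read b, top Y: go to q0, push ε → (q0, ab, Z)
  read a, top Z: go to q0, push YZ → (q0, b, YZ)
  read b, top Y: go to q0, push ε → (q0, ε, Z)
All input consumed in state q0 with stack Z.

Z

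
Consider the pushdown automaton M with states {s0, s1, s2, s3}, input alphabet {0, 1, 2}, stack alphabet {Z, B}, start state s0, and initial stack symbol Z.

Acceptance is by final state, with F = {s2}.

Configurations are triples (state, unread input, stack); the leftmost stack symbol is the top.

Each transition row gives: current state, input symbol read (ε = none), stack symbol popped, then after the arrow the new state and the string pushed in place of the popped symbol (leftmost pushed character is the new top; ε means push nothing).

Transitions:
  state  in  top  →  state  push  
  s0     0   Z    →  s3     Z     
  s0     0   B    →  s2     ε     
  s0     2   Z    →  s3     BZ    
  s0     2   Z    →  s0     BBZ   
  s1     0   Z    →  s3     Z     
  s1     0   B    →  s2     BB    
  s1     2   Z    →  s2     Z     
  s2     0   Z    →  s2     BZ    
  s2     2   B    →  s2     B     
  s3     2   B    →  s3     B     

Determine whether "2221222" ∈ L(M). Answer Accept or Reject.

Reject

No computation consumes all input and reaches a final state.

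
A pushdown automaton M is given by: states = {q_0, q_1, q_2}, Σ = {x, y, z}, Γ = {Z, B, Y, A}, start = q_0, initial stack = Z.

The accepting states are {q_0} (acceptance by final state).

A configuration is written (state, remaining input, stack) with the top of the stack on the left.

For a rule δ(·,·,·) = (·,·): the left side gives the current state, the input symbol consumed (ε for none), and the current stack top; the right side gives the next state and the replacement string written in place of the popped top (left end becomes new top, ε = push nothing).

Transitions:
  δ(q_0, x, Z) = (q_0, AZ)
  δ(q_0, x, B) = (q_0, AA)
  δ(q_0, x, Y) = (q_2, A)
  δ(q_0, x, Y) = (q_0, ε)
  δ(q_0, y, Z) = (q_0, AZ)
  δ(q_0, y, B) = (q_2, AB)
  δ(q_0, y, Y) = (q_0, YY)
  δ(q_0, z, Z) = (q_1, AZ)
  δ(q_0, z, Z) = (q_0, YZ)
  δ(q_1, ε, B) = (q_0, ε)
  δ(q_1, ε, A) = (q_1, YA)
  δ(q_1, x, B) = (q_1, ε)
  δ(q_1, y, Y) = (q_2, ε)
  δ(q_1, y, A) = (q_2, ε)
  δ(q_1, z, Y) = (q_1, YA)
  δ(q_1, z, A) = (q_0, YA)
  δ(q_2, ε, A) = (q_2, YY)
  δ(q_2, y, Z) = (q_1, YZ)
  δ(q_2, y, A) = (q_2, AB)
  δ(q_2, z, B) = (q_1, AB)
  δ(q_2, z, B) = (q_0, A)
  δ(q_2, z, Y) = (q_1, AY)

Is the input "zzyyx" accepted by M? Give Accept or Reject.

One accepting computation: (q_0, zzyyx, Z) ⊢ (q_1, zyyx, AZ) ⊢ (q_0, yyx, YAZ) ⊢ (q_0, yx, YYAZ) ⊢ (q_0, x, YYYAZ) ⊢ (q_0, ε, YYAZ)
All input consumed and state q_0 ∈ F.

Accept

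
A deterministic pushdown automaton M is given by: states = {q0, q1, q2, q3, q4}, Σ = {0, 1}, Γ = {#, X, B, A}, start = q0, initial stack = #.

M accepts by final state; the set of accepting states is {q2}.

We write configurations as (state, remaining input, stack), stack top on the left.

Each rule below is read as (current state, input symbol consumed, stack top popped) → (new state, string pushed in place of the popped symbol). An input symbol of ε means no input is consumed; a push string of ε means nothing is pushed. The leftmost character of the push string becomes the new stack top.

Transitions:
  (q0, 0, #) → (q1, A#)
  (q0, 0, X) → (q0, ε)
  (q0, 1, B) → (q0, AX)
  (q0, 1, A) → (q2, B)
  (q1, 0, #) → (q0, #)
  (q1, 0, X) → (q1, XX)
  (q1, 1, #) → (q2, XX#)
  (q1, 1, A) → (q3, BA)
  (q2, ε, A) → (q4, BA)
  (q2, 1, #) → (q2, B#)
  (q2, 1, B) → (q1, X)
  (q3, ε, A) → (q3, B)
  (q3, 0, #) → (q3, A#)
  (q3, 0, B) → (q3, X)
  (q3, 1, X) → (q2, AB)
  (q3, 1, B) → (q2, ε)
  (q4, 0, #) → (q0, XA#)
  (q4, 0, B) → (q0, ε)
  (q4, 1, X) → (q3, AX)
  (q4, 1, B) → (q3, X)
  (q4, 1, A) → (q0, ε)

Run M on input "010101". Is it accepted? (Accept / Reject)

Accept

(q0, 010101, #) ⊢ (q1, 10101, A#) ⊢ (q3, 0101, BA#) ⊢ (q3, 101, XA#) ⊢ (q2, 01, ABA#) ⊢ (q4, 01, BABA#) ⊢ (q0, 1, ABA#) ⊢ (q2, ε, BBA#)
All input consumed; state q2 ∈ F.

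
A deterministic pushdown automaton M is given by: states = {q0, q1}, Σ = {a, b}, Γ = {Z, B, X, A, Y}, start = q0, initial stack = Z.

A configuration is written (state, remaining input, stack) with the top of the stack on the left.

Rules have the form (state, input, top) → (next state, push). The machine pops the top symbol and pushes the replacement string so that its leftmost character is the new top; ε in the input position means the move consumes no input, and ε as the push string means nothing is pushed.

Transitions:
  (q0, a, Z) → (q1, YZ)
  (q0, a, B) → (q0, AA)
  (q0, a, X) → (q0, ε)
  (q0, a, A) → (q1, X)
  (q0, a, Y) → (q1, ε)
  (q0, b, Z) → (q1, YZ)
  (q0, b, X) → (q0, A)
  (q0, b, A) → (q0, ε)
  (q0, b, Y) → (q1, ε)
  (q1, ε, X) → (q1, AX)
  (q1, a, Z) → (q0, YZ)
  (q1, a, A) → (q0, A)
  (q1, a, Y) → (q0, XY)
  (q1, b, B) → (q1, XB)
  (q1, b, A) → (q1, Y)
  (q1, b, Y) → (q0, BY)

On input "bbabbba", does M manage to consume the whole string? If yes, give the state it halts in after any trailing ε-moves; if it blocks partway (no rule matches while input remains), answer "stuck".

q0

(q0, bbabbba, Z) ⊢ (q1, babbba, YZ) ⊢ (q0, abbba, BYZ) ⊢ (q0, bbba, AAYZ) ⊢ (q0, bba, AYZ) ⊢ (q0, ba, YZ) ⊢ (q1, a, Z) ⊢ (q0, ε, YZ)
All input consumed; M is in state q0.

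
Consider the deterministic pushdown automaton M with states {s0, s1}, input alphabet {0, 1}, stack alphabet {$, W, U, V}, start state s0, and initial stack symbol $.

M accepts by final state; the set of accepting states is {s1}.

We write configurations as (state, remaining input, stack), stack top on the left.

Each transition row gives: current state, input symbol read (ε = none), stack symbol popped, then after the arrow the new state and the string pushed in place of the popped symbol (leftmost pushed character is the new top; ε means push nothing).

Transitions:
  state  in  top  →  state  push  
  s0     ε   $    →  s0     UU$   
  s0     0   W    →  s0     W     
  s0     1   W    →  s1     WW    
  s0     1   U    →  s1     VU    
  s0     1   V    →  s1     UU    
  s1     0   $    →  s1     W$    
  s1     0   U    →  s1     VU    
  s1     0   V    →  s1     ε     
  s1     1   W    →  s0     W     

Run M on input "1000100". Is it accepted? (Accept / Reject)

(s0, 1000100, $) ⊢ (s0, 1000100, UU$) ⊢ (s1, 000100, VUU$) ⊢ (s1, 00100, UU$) ⊢ (s1, 0100, VUU$) ⊢ (s1, 100, UU$)
No transition applies at (s1, 100, UU$); input not fully consumed.

Reject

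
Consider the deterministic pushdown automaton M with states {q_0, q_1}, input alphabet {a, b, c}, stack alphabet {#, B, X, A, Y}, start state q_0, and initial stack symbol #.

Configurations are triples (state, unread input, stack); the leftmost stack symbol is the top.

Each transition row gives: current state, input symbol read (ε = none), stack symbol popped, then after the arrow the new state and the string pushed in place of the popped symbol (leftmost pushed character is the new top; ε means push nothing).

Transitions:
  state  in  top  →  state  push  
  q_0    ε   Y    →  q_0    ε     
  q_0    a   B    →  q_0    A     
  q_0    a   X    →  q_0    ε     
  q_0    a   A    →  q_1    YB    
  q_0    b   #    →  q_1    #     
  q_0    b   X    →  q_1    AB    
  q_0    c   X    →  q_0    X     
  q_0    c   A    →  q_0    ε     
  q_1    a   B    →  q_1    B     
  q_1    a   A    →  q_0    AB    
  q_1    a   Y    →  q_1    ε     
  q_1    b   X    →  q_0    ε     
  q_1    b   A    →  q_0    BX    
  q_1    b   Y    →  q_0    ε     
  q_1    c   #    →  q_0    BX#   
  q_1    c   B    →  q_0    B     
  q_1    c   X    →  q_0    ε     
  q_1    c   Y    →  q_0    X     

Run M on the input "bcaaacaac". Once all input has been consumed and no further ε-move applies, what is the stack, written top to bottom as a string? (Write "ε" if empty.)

(q_0, bcaaacaac, #) ⊢ (q_1, caaacaac, #) ⊢ (q_0, aaacaac, BX#) ⊢ (q_0, aacaac, AX#) ⊢ (q_1, acaac, YBX#) ⊢ (q_1, caac, BX#) ⊢ (q_0, aac, BX#) ⊢ (q_0, ac, AX#) ⊢ (q_1, c, YBX#) ⊢ (q_0, ε, XBX#)
All input consumed in state q_0 with stack XBX#.

XBX#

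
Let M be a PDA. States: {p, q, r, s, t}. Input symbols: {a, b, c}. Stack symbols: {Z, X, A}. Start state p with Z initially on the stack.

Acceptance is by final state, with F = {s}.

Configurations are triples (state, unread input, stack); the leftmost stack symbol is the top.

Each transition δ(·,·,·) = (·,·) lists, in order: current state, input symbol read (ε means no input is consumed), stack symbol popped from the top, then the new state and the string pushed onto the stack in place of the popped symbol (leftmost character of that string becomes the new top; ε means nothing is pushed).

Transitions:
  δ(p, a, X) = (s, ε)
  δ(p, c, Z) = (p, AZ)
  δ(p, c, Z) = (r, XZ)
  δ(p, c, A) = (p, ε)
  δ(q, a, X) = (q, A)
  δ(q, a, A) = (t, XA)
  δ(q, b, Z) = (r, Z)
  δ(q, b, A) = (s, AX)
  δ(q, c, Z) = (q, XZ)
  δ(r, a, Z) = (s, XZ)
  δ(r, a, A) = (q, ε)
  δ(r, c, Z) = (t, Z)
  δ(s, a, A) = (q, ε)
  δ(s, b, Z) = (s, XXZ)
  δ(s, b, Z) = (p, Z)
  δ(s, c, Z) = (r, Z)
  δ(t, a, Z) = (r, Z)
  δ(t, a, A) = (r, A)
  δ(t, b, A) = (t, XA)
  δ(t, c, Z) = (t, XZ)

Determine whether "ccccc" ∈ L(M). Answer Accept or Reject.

No computation consumes all input and reaches a final state.

Reject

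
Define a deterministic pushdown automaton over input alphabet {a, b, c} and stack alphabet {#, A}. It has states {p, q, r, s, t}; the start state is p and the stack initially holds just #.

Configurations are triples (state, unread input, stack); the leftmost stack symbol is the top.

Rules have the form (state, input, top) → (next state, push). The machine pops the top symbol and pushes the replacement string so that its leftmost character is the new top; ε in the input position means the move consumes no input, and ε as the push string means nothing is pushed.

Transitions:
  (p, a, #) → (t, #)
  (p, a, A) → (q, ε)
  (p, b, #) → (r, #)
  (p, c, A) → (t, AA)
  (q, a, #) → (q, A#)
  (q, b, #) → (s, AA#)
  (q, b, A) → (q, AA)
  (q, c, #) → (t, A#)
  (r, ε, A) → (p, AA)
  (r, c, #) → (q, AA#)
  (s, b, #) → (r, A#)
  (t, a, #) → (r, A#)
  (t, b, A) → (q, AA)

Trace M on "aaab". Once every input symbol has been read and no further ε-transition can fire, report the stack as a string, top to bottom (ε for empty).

AA#

(p, aaab, #)
  read a, top #: go to t, push # → (t, aab, #)
  read a, top #: go to r, push A# → (r, ab, A#)
  ε-move, top A: go to p, push AA → (p, ab, AA#)
  read a, top A: go to q, push ε → (q, b, A#)
  read b, top A: go to q, push AA → (q, ε, AA#)
All input consumed in state q with stack AA#.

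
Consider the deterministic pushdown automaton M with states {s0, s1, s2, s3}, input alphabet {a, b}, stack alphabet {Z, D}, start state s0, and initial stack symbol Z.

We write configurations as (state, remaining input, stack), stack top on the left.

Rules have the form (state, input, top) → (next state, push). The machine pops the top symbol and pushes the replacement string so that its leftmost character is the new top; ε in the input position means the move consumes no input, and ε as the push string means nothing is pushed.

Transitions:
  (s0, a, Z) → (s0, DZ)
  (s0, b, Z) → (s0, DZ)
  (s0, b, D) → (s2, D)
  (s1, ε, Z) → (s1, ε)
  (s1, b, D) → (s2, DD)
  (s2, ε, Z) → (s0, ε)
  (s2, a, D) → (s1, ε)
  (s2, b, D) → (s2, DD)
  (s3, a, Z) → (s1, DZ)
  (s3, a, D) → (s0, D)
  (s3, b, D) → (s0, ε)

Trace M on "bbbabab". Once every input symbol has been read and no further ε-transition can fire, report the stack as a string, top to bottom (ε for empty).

(s0, bbbabab, Z)
  read b, top Z: go to s0, push DZ → (s0, bbabab, DZ)
  read b, top D: go to s2, push D → (s2, babab, DZ)
  read b, top D: go to s2, push DD → (s2, abab, DDZ)
  read a, top D: go to s1, push ε → (s1, bab, DZ)
  read b, top D: go to s2, push DD → (s2, ab, DDZ)
  read a, top D: go to s1, push ε → (s1, b, DZ)
  read b, top D: go to s2, push DD → (s2, ε, DDZ)
All input consumed in state s2 with stack DDZ.

DDZ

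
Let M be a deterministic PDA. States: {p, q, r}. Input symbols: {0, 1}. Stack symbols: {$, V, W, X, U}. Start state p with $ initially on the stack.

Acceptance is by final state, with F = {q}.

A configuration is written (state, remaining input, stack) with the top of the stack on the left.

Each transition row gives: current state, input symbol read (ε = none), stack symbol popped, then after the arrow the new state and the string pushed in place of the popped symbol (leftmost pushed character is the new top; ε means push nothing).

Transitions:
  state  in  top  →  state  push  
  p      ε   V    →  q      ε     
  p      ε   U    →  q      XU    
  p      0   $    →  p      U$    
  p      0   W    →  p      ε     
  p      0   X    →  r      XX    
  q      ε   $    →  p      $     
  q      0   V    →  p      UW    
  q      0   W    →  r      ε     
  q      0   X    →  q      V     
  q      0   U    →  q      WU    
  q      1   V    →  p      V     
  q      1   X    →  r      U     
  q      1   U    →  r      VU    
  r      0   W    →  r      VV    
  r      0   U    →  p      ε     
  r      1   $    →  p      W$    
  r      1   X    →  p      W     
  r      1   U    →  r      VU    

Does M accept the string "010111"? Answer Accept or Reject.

Reject

(p, 010111, $) ⊢ (p, 10111, U$) ⊢ (q, 10111, XU$) ⊢ (r, 0111, UU$) ⊢ (p, 111, U$) ⊢ (q, 111, XU$) ⊢ (r, 11, UU$) ⊢ (r, 1, VUU$)
No transition applies at (r, 1, VUU$); input not fully consumed.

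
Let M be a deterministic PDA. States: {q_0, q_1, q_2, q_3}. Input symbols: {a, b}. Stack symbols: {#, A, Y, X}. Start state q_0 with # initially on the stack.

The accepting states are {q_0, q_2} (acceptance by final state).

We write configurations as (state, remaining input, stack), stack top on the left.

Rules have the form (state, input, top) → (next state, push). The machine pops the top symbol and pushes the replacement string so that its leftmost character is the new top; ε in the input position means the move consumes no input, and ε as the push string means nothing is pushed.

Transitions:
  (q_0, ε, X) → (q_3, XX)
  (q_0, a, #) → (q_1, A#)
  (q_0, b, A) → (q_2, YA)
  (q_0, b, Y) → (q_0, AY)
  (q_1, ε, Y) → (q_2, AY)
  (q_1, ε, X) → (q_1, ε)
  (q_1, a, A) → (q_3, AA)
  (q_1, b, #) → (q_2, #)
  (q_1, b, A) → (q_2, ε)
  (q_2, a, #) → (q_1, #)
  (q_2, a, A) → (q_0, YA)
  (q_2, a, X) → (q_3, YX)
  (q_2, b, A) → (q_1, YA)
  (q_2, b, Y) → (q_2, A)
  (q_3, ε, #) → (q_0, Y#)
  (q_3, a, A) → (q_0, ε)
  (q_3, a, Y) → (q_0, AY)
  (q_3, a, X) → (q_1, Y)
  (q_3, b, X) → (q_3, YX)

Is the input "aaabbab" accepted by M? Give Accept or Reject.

Accept

(q_0, aaabbab, #)
  read a, top #: go to q_1, push A# → (q_1, aabbab, A#)
  read a, top A: go to q_3, push AA → (q_3, abbab, AA#)
  read a, top A: go to q_0, push ε → (q_0, bbab, A#)
  read b, top A: go to q_2, push YA → (q_2, bab, YA#)
  read b, top Y: go to q_2, push A → (q_2, ab, AA#)
  read a, top A: go to q_0, push YA → (q_0, b, YAA#)
  read b, top Y: go to q_0, push AY → (q_0, ε, AYAA#)
All input consumed; state q_0 ∈ F.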